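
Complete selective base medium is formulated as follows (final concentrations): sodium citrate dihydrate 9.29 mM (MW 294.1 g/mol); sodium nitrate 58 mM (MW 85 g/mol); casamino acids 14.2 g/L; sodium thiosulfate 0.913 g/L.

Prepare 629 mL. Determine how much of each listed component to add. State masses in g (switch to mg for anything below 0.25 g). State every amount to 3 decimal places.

Target volume = 629 mL = 0.629 L.
sodium citrate dihydrate: 9.29 mmol/L × 294.1 g/mol × 0.629 L ÷ 1000 = 1.719 g
sodium nitrate: 58 mmol/L × 85 g/mol × 0.629 L ÷ 1000 = 3.101 g
casamino acids: 14.2 g/L × 0.629 L = 8.932 g
sodium thiosulfate: 0.913 g/L × 0.629 L = 0.574 g

sodium citrate dihydrate 1.719 g; sodium nitrate 3.101 g; casamino acids 8.932 g; sodium thiosulfate 0.574 g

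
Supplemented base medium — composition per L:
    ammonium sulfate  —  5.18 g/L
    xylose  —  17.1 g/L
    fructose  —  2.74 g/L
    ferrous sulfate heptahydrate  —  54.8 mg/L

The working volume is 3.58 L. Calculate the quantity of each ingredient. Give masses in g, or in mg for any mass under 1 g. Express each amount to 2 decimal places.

ammonium sulfate 18.54 g; xylose 61.22 g; fructose 9.81 g; ferrous sulfate heptahydrate 196.18 mg

Scale factor relative to 1 L: 3.58.
ammonium sulfate: 5.18 g/L × 3.58 L = 18.54 g
xylose: 17.1 g/L × 3.58 L = 61.22 g
fructose: 2.74 g/L × 3.58 L = 9.81 g
ferrous sulfate heptahydrate: 54.8 mg/L × 3.58 L = 196.18 mg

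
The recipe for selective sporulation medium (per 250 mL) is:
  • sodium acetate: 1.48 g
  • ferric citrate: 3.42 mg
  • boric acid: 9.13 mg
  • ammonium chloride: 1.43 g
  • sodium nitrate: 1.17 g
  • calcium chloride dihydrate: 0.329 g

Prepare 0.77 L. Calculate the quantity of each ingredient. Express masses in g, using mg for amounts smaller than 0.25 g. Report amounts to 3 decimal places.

Ratio of target to recipe volume: 770 / 250 = 3.08.
sodium acetate: 1.48 g × (770 mL / 250 mL) = 4.558 g
ferric citrate: 3.42 mg × (770 mL / 250 mL) = 10.534 mg
boric acid: 9.13 mg × (770 mL / 250 mL) = 28.120 mg
ammonium chloride: 1.43 g × (770 mL / 250 mL) = 4.404 g
sodium nitrate: 1.17 g × (770 mL / 250 mL) = 3.604 g
calcium chloride dihydrate: 0.329 g × (770 mL / 250 mL) = 1.013 g

sodium acetate 4.558 g; ferric citrate 10.534 mg; boric acid 28.120 mg; ammonium chloride 4.404 g; sodium nitrate 3.604 g; calcium chloride dihydrate 1.013 g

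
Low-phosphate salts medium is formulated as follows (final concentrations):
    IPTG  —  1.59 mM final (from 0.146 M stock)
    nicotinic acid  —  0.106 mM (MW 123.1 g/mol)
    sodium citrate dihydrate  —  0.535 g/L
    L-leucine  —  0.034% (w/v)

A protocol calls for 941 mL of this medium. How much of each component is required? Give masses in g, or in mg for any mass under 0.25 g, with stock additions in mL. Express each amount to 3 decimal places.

Scale factor relative to 1 L: 0.941.
IPTG: V = C2·V2/C1 = 1.59 mM × 941 mL ÷ 146 mM = 10.248 mL
nicotinic acid: 0.106 mmol/L × 123.1 mg/mmol × 0.941 L = 12.279 mg
sodium citrate dihydrate: 0.535 g/L × 0.941 L = 0.503 g
L-leucine: 0.034% w/v = 0.34 g/L → 0.34 × 0.941 L = 0.320 g

IPTG 10.248 mL; nicotinic acid 12.279 mg; sodium citrate dihydrate 0.503 g; L-leucine 0.320 g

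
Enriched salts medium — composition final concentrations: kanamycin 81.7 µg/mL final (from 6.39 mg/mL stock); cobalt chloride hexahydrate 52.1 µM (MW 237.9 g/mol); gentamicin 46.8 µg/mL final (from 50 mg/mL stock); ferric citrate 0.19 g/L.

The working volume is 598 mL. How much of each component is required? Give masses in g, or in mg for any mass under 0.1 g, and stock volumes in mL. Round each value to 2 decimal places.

Scale factor relative to 1 L: 0.598.
kanamycin: C1V1 = C2V2 → 81.7 µg/mL × 598 mL ÷ 6390 µg/mL = 7.65 mL
cobalt chloride hexahydrate: 52.1 µmol/L × 237.9 g/mol × 0.598 L ÷ 1000 = 7.41 mg
gentamicin: dilute stock: 46.8 µg/mL × 598 mL ÷ 50000 µg/mL = 0.56 mL
ferric citrate: 0.19 g/L × 0.598 L = 0.11 g

kanamycin 7.65 mL; cobalt chloride hexahydrate 7.41 mg; gentamicin 0.56 mL; ferric citrate 0.11 g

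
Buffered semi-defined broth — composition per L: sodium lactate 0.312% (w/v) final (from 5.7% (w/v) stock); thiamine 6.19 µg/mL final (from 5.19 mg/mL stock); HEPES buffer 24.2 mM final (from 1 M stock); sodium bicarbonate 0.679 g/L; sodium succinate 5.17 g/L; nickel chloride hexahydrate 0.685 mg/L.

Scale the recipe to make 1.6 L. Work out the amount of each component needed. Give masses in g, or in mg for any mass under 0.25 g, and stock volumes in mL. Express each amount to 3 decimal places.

sodium lactate 87.579 mL; thiamine 1.908 mL; HEPES buffer 38.720 mL; sodium bicarbonate 1.086 g; sodium succinate 8.272 g; nickel chloride hexahydrate 1.096 mg

Working volume: 1.6 L.
sodium lactate: dilute stock: 0.312% ÷ 5.7% × 1600 mL = 87.579 mL
thiamine: C1V1 = C2V2 → 6.19 µg/mL × 1600 mL ÷ 5190 µg/mL = 1.908 mL
HEPES buffer: V = C2·V2/C1 = 24.2 mM × 1600 mL ÷ 1000 mM = 38.720 mL
sodium bicarbonate: 0.679 g/L × 1.6 L = 1.086 g
sodium succinate: 5.17 g/L × 1.6 L = 8.272 g
nickel chloride hexahydrate: 0.685 mg/L × 1.6 L = 1.096 mg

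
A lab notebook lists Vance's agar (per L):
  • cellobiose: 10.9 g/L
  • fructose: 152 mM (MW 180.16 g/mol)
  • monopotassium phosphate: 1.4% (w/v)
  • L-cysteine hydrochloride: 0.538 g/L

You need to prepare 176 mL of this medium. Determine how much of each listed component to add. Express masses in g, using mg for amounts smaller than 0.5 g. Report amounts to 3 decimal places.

cellobiose 1.918 g; fructose 4.820 g; monopotassium phosphate 2.464 g; L-cysteine hydrochloride 94.688 mg

Target volume = 176 mL = 0.176 L.
cellobiose: 10.9 g/L × 0.176 L = 1.918 g
fructose: 152 mmol/L × 180.16 g/mol × 0.176 L ÷ 1000 = 4.820 g
monopotassium phosphate: 1.4 g per 100 mL × 176 mL ÷ 100 = 2.464 g
L-cysteine hydrochloride: 0.538 g/L × 0.176 L = 0.094688 g = 94.688 mg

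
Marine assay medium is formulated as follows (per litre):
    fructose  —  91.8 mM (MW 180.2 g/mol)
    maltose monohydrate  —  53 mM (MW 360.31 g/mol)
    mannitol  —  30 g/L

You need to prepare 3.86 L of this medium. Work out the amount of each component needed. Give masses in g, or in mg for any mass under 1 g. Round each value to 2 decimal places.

fructose 63.85 g; maltose monohydrate 73.71 g; mannitol 115.80 g

Scale factor relative to 1 L: 3.86.
fructose: 91.8 mmol/L × 180.2 g/mol × 3.86 L ÷ 1000 = 63.85 g
maltose monohydrate: 53 mmol/L × 360.31 g/mol × 3.86 L ÷ 1000 = 73.71 g
mannitol: 30 g/L × 3.86 L = 115.80 g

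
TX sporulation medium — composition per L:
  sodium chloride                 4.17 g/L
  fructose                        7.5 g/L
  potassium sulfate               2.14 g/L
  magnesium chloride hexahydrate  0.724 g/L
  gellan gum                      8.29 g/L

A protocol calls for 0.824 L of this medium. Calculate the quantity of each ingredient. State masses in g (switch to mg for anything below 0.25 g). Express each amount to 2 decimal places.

sodium chloride 3.44 g; fructose 6.18 g; potassium sulfate 1.76 g; magnesium chloride hexahydrate 0.60 g; gellan gum 6.83 g

Scale factor relative to 1 L: 0.824.
sodium chloride: 4.17 g/L × 0.824 L = 3.44 g
fructose: 7.5 g/L × 0.824 L = 6.18 g
potassium sulfate: 2.14 g/L × 0.824 L = 1.76 g
magnesium chloride hexahydrate: 0.724 g/L × 0.824 L = 0.60 g
gellan gum: 8.29 g/L × 0.824 L = 6.83 g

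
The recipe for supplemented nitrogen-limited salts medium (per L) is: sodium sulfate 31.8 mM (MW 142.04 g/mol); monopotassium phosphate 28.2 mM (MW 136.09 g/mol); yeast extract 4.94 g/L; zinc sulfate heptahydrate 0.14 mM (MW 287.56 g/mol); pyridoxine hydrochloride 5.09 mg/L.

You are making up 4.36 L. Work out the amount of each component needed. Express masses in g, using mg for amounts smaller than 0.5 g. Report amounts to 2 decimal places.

sodium sulfate 19.69 g; monopotassium phosphate 16.73 g; yeast extract 21.54 g; zinc sulfate heptahydrate 175.53 mg; pyridoxine hydrochloride 22.19 mg

Scale factor relative to 1 L: 4.36.
sodium sulfate: 31.8 mmol/L × 142.04 g/mol × 4.36 L ÷ 1000 = 19.69 g
monopotassium phosphate: 28.2 mmol/L × 136.09 g/mol × 4.36 L ÷ 1000 = 16.73 g
yeast extract: 4.94 g/L × 4.36 L = 21.54 g
zinc sulfate heptahydrate: 0.14 mmol/L × 287.56 mg/mmol × 4.36 L = 175.53 mg
pyridoxine hydrochloride: 5.09 mg/L × 4.36 L = 22.19 mg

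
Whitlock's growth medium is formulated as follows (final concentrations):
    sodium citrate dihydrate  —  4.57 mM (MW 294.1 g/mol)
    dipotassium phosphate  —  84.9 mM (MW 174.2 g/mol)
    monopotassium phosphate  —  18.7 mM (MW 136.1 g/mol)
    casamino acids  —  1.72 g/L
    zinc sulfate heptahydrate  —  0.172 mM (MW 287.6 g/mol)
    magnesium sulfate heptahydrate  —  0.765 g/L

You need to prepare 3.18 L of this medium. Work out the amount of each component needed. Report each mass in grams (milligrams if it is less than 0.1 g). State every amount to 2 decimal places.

sodium citrate dihydrate 4.27 g; dipotassium phosphate 47.03 g; monopotassium phosphate 8.09 g; casamino acids 5.47 g; zinc sulfate heptahydrate 0.16 g; magnesium sulfate heptahydrate 2.43 g

Working volume: 3.18 L.
sodium citrate dihydrate: 4.57 mmol/L × 294.1 g/mol × 3.18 L ÷ 1000 = 4.27 g
dipotassium phosphate: 84.9 mmol/L × 174.2 g/mol × 3.18 L ÷ 1000 = 47.03 g
monopotassium phosphate: 18.7 mmol/L × 136.1 g/mol × 3.18 L ÷ 1000 = 8.09 g
casamino acids: 1.72 g/L × 3.18 L = 5.47 g
zinc sulfate heptahydrate: 0.172 mmol/L × 287.6 g/mol × 3.18 L ÷ 1000 = 0.16 g
magnesium sulfate heptahydrate: 0.765 g/L × 3.18 L = 2.43 g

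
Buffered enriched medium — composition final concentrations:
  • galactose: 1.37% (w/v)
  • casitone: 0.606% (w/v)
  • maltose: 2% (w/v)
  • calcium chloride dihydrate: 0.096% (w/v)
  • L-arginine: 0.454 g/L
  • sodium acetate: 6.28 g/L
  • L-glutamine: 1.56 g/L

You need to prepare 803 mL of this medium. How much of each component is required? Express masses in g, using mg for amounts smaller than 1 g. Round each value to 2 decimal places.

Working volume: 803 mL = 0.803 L.
galactose: 1.37 g per 100 mL × 803 mL ÷ 100 = 11.00 g
casitone: 0.606 g per 100 mL × 803 mL ÷ 100 = 4.87 g
maltose: 2% w/v = 20 g/L → 20 × 0.803 L = 16.06 g
calcium chloride dihydrate: 0.096 g per 100 mL × 803 mL ÷ 100 = 0.77088 g = 770.88 mg
L-arginine: 0.454 g/L × 0.803 L = 0.364562 g = 364.56 mg
sodium acetate: 6.28 g/L × 0.803 L = 5.04 g
L-glutamine: 1.56 g/L × 0.803 L = 1.25 g

galactose 11.00 g; casitone 4.87 g; maltose 16.06 g; calcium chloride dihydrate 770.88 mg; L-arginine 364.56 mg; sodium acetate 5.04 g; L-glutamine 1.25 g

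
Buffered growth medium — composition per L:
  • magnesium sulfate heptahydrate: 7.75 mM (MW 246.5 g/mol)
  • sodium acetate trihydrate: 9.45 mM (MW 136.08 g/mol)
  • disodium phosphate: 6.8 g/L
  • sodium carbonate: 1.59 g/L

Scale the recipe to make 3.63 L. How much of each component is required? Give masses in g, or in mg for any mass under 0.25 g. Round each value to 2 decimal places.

magnesium sulfate heptahydrate 6.93 g; sodium acetate trihydrate 4.67 g; disodium phosphate 24.68 g; sodium carbonate 5.77 g

Working volume: 3.63 L.
magnesium sulfate heptahydrate: 7.75 mmol/L × 246.5 g/mol × 3.63 L ÷ 1000 = 6.93 g
sodium acetate trihydrate: 9.45 mmol/L × 136.08 g/mol × 3.63 L ÷ 1000 = 4.67 g
disodium phosphate: 6.8 g/L × 3.63 L = 24.68 g
sodium carbonate: 1.59 g/L × 3.63 L = 5.77 g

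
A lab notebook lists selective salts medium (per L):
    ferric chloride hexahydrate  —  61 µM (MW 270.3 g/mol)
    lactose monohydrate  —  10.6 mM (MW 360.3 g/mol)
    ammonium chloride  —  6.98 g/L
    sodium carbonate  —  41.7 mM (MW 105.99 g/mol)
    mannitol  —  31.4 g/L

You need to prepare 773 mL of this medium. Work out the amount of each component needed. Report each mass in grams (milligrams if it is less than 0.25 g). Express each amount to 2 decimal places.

ferric chloride hexahydrate 12.75 mg; lactose monohydrate 2.95 g; ammonium chloride 5.40 g; sodium carbonate 3.42 g; mannitol 24.27 g

Working volume: 773 mL = 0.773 L.
ferric chloride hexahydrate: 61 µmol/L × 270.3 g/mol × 0.773 L ÷ 1000 = 12.75 mg
lactose monohydrate: 10.6 mmol/L × 360.3 g/mol × 0.773 L ÷ 1000 = 2.95 g
ammonium chloride: 6.98 g/L × 0.773 L = 5.40 g
sodium carbonate: 41.7 mmol/L × 105.99 g/mol × 0.773 L ÷ 1000 = 3.42 g
mannitol: 31.4 g/L × 0.773 L = 24.27 g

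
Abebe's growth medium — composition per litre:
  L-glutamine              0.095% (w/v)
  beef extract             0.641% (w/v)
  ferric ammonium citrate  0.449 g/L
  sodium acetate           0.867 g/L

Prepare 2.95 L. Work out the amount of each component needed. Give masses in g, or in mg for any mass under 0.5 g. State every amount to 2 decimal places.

L-glutamine 2.80 g; beef extract 18.91 g; ferric ammonium citrate 1.32 g; sodium acetate 2.56 g

Scale factor relative to 1 L: 2.95.
L-glutamine: 0.095 g per 100 mL × 2950 mL ÷ 100 = 2.80 g
beef extract: 0.641 g per 100 mL × 2950 mL ÷ 100 = 18.91 g
ferric ammonium citrate: 0.449 g/L × 2.95 L = 1.32 g
sodium acetate: 0.867 g/L × 2.95 L = 2.56 g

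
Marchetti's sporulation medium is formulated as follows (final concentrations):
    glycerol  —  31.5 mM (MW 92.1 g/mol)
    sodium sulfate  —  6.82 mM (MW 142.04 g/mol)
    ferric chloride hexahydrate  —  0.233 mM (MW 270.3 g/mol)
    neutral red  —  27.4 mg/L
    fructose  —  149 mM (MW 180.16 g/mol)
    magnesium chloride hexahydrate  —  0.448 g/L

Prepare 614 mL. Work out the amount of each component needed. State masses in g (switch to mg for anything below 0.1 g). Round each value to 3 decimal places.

glycerol 1.781 g; sodium sulfate 0.595 g; ferric chloride hexahydrate 38.670 mg; neutral red 16.824 mg; fructose 16.482 g; magnesium chloride hexahydrate 0.275 g

Working volume: 614 mL = 0.614 L.
glycerol: 31.5 mmol/L × 92.1 g/mol × 0.614 L ÷ 1000 = 1.781 g
sodium sulfate: 6.82 mmol/L × 142.04 g/mol × 0.614 L ÷ 1000 = 0.595 g
ferric chloride hexahydrate: 0.233 mmol/L × 270.3 mg/mmol × 0.614 L = 38.670 mg
neutral red: 27.4 mg/L × 0.614 L = 16.824 mg
fructose: 149 mmol/L × 180.16 g/mol × 0.614 L ÷ 1000 = 16.482 g
magnesium chloride hexahydrate: 0.448 g/L × 0.614 L = 0.275 g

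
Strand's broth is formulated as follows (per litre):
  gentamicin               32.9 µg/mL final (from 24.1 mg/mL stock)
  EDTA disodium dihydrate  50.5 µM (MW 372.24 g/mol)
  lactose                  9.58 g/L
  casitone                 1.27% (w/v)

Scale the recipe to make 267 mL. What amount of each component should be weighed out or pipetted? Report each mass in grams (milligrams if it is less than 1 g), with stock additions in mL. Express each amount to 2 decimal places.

Target volume = 267 mL = 0.267 L.
gentamicin: C1V1 = C2V2 → 32.9 µg/mL × 267 mL ÷ 24100 µg/mL = 0.36 mL
EDTA disodium dihydrate: 50.5 µmol/L × 372.24 g/mol × 0.267 L ÷ 1000 = 5.02 mg
lactose: 9.58 g/L × 0.267 L = 2.56 g
casitone: 1.27% w/v = 12.7 g/L → 12.7 × 0.267 L = 3.39 g

gentamicin 0.36 mL; EDTA disodium dihydrate 5.02 mg; lactose 2.56 g; casitone 3.39 g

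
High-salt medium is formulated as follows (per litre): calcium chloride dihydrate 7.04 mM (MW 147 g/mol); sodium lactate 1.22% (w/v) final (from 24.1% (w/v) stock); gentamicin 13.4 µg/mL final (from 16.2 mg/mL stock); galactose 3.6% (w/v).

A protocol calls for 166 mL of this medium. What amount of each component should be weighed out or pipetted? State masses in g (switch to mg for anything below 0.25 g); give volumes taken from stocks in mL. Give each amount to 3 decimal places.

Target volume = 166 mL = 0.166 L.
calcium chloride dihydrate: 7.04 mmol/L × 147 mg/mmol × 0.166 L = 171.790 mg
sodium lactate: V = C2·V2/C1 = 1.22% ÷ 24.1% × 166 mL = 8.403 mL
gentamicin: V = C2·V2/C1 = 13.4 µg/mL × 166 mL ÷ 16200 µg/mL = 0.137 mL
galactose: 3.6 g per 100 mL × 166 mL ÷ 100 = 5.976 g

calcium chloride dihydrate 171.790 mg; sodium lactate 8.403 mL; gentamicin 0.137 mL; galactose 5.976 g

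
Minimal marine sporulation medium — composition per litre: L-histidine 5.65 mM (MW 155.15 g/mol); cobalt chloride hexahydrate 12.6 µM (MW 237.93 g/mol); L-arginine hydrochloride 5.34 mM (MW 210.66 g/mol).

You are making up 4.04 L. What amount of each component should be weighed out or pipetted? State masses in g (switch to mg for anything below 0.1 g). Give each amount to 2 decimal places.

L-histidine 3.54 g; cobalt chloride hexahydrate 12.11 mg; L-arginine hydrochloride 4.54 g

Working volume: 4.04 L.
L-histidine: 5.65 mmol/L × 155.15 g/mol × 4.04 L ÷ 1000 = 3.54 g
cobalt chloride hexahydrate: 12.6 µmol/L × 237.93 g/mol × 4.04 L ÷ 1000 = 12.11 mg
L-arginine hydrochloride: 5.34 mmol/L × 210.66 g/mol × 4.04 L ÷ 1000 = 4.54 g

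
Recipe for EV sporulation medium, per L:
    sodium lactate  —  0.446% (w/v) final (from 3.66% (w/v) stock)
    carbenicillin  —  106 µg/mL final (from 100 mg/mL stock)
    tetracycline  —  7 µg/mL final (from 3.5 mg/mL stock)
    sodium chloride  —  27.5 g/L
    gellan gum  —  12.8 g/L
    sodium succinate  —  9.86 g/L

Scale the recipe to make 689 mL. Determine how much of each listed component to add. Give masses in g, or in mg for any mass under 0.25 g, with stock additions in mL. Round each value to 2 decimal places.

Target volume = 689 mL = 0.689 L.
sodium lactate: V = C2·V2/C1 = 0.446% ÷ 3.66% × 689 mL = 83.96 mL
carbenicillin: C1V1 = C2V2 → 106 µg/mL × 689 mL ÷ 100000 µg/mL = 0.73 mL
tetracycline: C1V1 = C2V2 → 7 µg/mL × 689 mL ÷ 3500 µg/mL = 1.38 mL
sodium chloride: 27.5 g/L × 0.689 L = 18.95 g
gellan gum: 12.8 g/L × 0.689 L = 8.82 g
sodium succinate: 9.86 g/L × 0.689 L = 6.79 g

sodium lactate 83.96 mL; carbenicillin 0.73 mL; tetracycline 1.38 mL; sodium chloride 18.95 g; gellan gum 8.82 g; sodium succinate 6.79 g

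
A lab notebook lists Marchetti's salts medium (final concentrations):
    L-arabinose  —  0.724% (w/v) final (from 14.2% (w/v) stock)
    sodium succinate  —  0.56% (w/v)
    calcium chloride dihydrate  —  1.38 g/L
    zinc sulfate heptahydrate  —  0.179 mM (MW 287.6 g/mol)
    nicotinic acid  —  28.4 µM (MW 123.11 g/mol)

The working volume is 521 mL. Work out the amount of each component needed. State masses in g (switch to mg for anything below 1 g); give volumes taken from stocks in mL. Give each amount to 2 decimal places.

L-arabinose 26.56 mL; sodium succinate 2.92 g; calcium chloride dihydrate 718.98 mg; zinc sulfate heptahydrate 26.82 mg; nicotinic acid 1.82 mg

Target volume = 521 mL = 0.521 L.
L-arabinose: dilute stock: 0.724% ÷ 14.2% × 521 mL = 26.56 mL
sodium succinate: 0.56% w/v = 5.6 g/L → 5.6 × 0.521 L = 2.92 g
calcium chloride dihydrate: 1.38 g/L × 0.521 L = 0.71898 g = 718.98 mg
zinc sulfate heptahydrate: 0.179 mmol/L × 287.6 mg/mmol × 0.521 L = 26.82 mg
nicotinic acid: 28.4 µmol/L × 123.11 g/mol × 0.521 L ÷ 1000 = 1.82 mg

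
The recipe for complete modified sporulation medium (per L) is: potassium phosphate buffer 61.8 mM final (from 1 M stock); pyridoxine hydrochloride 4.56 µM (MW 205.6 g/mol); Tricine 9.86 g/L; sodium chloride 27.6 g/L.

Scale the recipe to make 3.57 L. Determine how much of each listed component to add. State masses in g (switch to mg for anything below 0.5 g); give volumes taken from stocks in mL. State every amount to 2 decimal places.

potassium phosphate buffer 220.63 mL; pyridoxine hydrochloride 3.35 mg; Tricine 35.20 g; sodium chloride 98.53 g

Scale factor relative to 1 L: 3.57.
potassium phosphate buffer: V = C2·V2/C1 = 61.8 mM × 3570 mL ÷ 1000 mM = 220.63 mL
pyridoxine hydrochloride: 4.56 µmol/L × 205.6 g/mol × 3.57 L ÷ 1000 = 3.35 mg
Tricine: 9.86 g/L × 3.57 L = 35.20 g
sodium chloride: 27.6 g/L × 3.57 L = 98.53 g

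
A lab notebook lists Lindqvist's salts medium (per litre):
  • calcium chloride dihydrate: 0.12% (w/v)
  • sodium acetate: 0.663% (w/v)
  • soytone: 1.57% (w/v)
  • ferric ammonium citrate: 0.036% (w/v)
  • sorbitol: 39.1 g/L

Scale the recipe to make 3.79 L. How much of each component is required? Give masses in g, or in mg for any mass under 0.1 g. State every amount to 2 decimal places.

calcium chloride dihydrate 4.55 g; sodium acetate 25.13 g; soytone 59.50 g; ferric ammonium citrate 1.36 g; sorbitol 148.19 g

Scale factor relative to 1 L: 3.79.
calcium chloride dihydrate: 0.12% w/v = 1.2 g/L → 1.2 × 3.79 L = 4.55 g
sodium acetate: 0.663 g per 100 mL × 3790 mL ÷ 100 = 25.13 g
soytone: 1.57% w/v = 15.7 g/L → 15.7 × 3.79 L = 59.50 g
ferric ammonium citrate: 0.036% w/v = 0.36 g/L → 0.36 × 3.79 L = 1.36 g
sorbitol: 39.1 g/L × 3.79 L = 148.19 g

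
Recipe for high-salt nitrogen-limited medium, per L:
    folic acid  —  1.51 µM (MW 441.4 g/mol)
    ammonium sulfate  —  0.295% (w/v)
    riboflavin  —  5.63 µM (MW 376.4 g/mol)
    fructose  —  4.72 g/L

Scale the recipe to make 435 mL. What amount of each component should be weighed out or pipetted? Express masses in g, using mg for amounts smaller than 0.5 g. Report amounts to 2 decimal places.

folic acid 0.29 mg; ammonium sulfate 1.28 g; riboflavin 0.92 mg; fructose 2.05 g

Working volume: 435 mL = 0.435 L.
folic acid: 1.51 µmol/L × 441.4 g/mol × 0.435 L ÷ 1000 = 0.29 mg
ammonium sulfate: 0.295 g per 100 mL × 435 mL ÷ 100 = 1.28 g
riboflavin: 5.63 µmol/L × 376.4 g/mol × 0.435 L ÷ 1000 = 0.92 mg
fructose: 4.72 g/L × 0.435 L = 2.05 g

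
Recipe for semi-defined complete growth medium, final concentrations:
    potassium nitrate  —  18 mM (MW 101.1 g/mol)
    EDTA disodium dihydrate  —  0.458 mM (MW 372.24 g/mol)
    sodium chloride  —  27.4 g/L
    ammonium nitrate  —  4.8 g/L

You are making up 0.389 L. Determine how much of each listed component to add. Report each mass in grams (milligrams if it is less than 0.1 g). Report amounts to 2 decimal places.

Working volume: 0.389 L.
potassium nitrate: 18 mmol/L × 101.1 g/mol × 0.389 L ÷ 1000 = 0.71 g
EDTA disodium dihydrate: 0.458 mmol/L × 372.24 mg/mmol × 0.389 L = 66.32 mg
sodium chloride: 27.4 g/L × 0.389 L = 10.66 g
ammonium nitrate: 4.8 g/L × 0.389 L = 1.87 g

potassium nitrate 0.71 g; EDTA disodium dihydrate 66.32 mg; sodium chloride 10.66 g; ammonium nitrate 1.87 g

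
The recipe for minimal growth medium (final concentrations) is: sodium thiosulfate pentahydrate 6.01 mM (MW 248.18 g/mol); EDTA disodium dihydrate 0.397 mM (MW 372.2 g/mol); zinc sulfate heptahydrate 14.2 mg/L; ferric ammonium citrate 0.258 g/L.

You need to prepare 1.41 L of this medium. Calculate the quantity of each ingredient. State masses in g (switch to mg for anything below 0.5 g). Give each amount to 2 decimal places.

sodium thiosulfate pentahydrate 2.10 g; EDTA disodium dihydrate 208.35 mg; zinc sulfate heptahydrate 20.02 mg; ferric ammonium citrate 363.78 mg

Working volume: 1.41 L.
sodium thiosulfate pentahydrate: 6.01 mmol/L × 248.18 g/mol × 1.41 L ÷ 1000 = 2.10 g
EDTA disodium dihydrate: 0.397 mmol/L × 372.2 mg/mmol × 1.41 L = 208.35 mg
zinc sulfate heptahydrate: 14.2 mg/L × 1.41 L = 20.02 mg
ferric ammonium citrate: 0.258 g/L × 1.41 L = 0.36378 g = 363.78 mg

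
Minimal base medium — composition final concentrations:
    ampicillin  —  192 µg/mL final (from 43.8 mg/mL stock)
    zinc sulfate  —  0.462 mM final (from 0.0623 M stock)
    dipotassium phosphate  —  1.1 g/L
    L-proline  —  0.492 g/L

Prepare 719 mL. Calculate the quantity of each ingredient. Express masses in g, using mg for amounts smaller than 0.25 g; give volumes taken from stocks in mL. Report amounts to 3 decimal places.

Target volume = 719 mL = 0.719 L.
ampicillin: C1V1 = C2V2 → 192 µg/mL × 719 mL ÷ 43800 µg/mL = 3.152 mL
zinc sulfate: C1V1 = C2V2 → 0.462 mM × 719 mL ÷ 62.3 mM = 5.332 mL
dipotassium phosphate: 1.1 g/L × 0.719 L = 0.791 g
L-proline: 0.492 g/L × 0.719 L = 0.354 g

ampicillin 3.152 mL; zinc sulfate 5.332 mL; dipotassium phosphate 0.791 g; L-proline 0.354 g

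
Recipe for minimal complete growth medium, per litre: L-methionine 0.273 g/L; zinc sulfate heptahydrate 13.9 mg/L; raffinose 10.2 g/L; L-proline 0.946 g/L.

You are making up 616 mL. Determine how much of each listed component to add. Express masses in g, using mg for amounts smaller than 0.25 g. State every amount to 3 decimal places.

L-methionine 168.168 mg; zinc sulfate heptahydrate 8.562 mg; raffinose 6.283 g; L-proline 0.583 g

Working volume: 616 mL = 0.616 L.
L-methionine: 0.273 g/L × 0.616 L = 0.168168 g = 168.168 mg
zinc sulfate heptahydrate: 13.9 mg/L × 0.616 L = 8.562 mg
raffinose: 10.2 g/L × 0.616 L = 6.283 g
L-proline: 0.946 g/L × 0.616 L = 0.583 g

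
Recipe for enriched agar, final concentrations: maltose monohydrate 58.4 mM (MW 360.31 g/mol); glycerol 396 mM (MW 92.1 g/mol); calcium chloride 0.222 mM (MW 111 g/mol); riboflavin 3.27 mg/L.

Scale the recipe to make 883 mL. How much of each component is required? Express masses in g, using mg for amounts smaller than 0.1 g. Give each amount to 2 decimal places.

Target volume = 883 mL = 0.883 L.
maltose monohydrate: 58.4 mmol/L × 360.31 g/mol × 0.883 L ÷ 1000 = 18.58 g
glycerol: 396 mmol/L × 92.1 g/mol × 0.883 L ÷ 1000 = 32.20 g
calcium chloride: 0.222 mmol/L × 111 mg/mmol × 0.883 L = 21.76 mg
riboflavin: 3.27 mg/L × 0.883 L = 2.89 mg

maltose monohydrate 18.58 g; glycerol 32.20 g; calcium chloride 21.76 mg; riboflavin 2.89 mg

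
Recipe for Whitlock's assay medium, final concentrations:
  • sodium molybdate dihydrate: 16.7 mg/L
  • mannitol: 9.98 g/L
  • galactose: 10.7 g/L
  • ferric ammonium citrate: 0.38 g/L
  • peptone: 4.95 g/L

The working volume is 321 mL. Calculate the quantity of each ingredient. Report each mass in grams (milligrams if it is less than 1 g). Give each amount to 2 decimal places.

sodium molybdate dihydrate 5.36 mg; mannitol 3.20 g; galactose 3.43 g; ferric ammonium citrate 121.98 mg; peptone 1.59 g

Working volume: 321 mL = 0.321 L.
sodium molybdate dihydrate: 16.7 mg/L × 0.321 L = 5.36 mg
mannitol: 9.98 g/L × 0.321 L = 3.20 g
galactose: 10.7 g/L × 0.321 L = 3.43 g
ferric ammonium citrate: 0.38 g/L × 0.321 L = 0.12198 g = 121.98 mg
peptone: 4.95 g/L × 0.321 L = 1.59 g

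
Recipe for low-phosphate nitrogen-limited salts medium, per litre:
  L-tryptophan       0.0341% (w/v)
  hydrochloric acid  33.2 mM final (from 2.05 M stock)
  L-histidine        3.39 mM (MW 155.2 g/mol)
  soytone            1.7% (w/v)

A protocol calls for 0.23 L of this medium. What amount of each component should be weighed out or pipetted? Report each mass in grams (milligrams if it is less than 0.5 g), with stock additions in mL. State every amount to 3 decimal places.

Working volume: 0.23 L.
L-tryptophan: 0.0341 g per 100 mL × 230 mL ÷ 100 = 0.07843 g = 78.430 mg
hydrochloric acid: V = C2·V2/C1 = 33.2 mM × 230 mL ÷ 2050 mM = 3.725 mL
L-histidine: 3.39 mmol/L × 155.2 mg/mmol × 0.23 L = 121.009 mg
soytone: 1.7% w/v = 17 g/L → 17 × 0.23 L = 3.910 g

L-tryptophan 78.430 mg; hydrochloric acid 3.725 mL; L-histidine 121.009 mg; soytone 3.910 g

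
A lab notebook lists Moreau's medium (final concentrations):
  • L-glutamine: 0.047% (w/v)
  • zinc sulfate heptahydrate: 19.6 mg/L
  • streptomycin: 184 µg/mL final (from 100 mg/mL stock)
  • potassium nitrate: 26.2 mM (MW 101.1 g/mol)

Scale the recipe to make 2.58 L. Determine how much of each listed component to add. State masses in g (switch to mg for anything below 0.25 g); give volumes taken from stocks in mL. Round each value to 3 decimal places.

Scale factor relative to 1 L: 2.58.
L-glutamine: 0.047 g per 100 mL × 2580 mL ÷ 100 = 1.213 g
zinc sulfate heptahydrate: 19.6 mg/L × 2.58 L = 50.568 mg
streptomycin: V = C2·V2/C1 = 184 µg/mL × 2580 mL ÷ 100000 µg/mL = 4.747 mL
potassium nitrate: 26.2 mmol/L × 101.1 g/mol × 2.58 L ÷ 1000 = 6.834 g

L-glutamine 1.213 g; zinc sulfate heptahydrate 50.568 mg; streptomycin 4.747 mL; potassium nitrate 6.834 g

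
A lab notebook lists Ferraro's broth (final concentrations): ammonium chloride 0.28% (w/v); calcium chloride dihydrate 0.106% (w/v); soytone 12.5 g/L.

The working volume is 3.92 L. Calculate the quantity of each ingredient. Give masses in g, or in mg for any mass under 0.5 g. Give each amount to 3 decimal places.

ammonium chloride 10.976 g; calcium chloride dihydrate 4.155 g; soytone 49.000 g

Working volume: 3.92 L.
ammonium chloride: 0.28% w/v = 2.8 g/L → 2.8 × 3.92 L = 10.976 g
calcium chloride dihydrate: 0.106 g per 100 mL × 3920 mL ÷ 100 = 4.155 g
soytone: 12.5 g/L × 3.92 L = 49.000 g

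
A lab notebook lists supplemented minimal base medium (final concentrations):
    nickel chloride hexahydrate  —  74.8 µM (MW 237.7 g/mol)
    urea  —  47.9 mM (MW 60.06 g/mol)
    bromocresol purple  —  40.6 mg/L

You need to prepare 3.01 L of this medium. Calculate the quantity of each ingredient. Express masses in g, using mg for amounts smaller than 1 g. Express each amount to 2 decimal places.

nickel chloride hexahydrate 53.52 mg; urea 8.66 g; bromocresol purple 122.21 mg

Working volume: 3.01 L.
nickel chloride hexahydrate: 74.8 µmol/L × 237.7 g/mol × 3.01 L ÷ 1000 = 53.52 mg
urea: 47.9 mmol/L × 60.06 g/mol × 3.01 L ÷ 1000 = 8.66 g
bromocresol purple: 40.6 mg/L × 3.01 L = 122.21 mg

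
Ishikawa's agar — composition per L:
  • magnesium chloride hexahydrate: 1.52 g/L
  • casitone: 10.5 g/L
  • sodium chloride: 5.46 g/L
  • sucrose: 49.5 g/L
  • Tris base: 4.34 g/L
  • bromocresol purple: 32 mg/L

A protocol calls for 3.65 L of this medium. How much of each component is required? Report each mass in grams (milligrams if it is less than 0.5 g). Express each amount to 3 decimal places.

Scale factor relative to 1 L: 3.65.
magnesium chloride hexahydrate: 1.52 g/L × 3.65 L = 5.548 g
casitone: 10.5 g/L × 3.65 L = 38.325 g
sodium chloride: 5.46 g/L × 3.65 L = 19.929 g
sucrose: 49.5 g/L × 3.65 L = 180.675 g
Tris base: 4.34 g/L × 3.65 L = 15.841 g
bromocresol purple: 32 mg/L × 3.65 L = 116.800 mg

magnesium chloride hexahydrate 5.548 g; casitone 38.325 g; sodium chloride 19.929 g; sucrose 180.675 g; Tris base 15.841 g; bromocresol purple 116.800 mg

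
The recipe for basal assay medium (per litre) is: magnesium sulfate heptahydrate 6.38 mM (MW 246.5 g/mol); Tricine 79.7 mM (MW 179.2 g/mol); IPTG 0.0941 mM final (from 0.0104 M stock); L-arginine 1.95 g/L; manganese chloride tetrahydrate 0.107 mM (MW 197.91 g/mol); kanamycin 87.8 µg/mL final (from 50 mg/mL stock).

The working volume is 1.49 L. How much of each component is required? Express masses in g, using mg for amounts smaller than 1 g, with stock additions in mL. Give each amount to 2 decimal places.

Working volume: 1.49 L.
magnesium sulfate heptahydrate: 6.38 mmol/L × 246.5 g/mol × 1.49 L ÷ 1000 = 2.34 g
Tricine: 79.7 mmol/L × 179.2 g/mol × 1.49 L ÷ 1000 = 21.28 g
IPTG: C1V1 = C2V2 → 0.0941 mM × 1490 mL ÷ 10.4 mM = 13.48 mL
L-arginine: 1.95 g/L × 1.49 L = 2.91 g
manganese chloride tetrahydrate: 0.107 mmol/L × 197.91 mg/mmol × 1.49 L = 31.55 mg
kanamycin: C1V1 = C2V2 → 87.8 µg/mL × 1490 mL ÷ 50000 µg/mL = 2.62 mL

magnesium sulfate heptahydrate 2.34 g; Tricine 21.28 g; IPTG 13.48 mL; L-arginine 2.91 g; manganese chloride tetrahydrate 31.55 mg; kanamycin 2.62 mL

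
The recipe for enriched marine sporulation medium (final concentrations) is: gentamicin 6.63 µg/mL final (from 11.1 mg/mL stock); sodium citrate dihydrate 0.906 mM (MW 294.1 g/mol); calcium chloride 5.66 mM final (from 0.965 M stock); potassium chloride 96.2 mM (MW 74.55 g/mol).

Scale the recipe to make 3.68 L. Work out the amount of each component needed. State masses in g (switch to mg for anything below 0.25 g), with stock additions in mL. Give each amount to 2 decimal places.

gentamicin 2.20 mL; sodium citrate dihydrate 0.98 g; calcium chloride 21.58 mL; potassium chloride 26.39 g

Scale factor relative to 1 L: 3.68.
gentamicin: C1V1 = C2V2 → 6.63 µg/mL × 3680 mL ÷ 11100 µg/mL = 2.20 mL
sodium citrate dihydrate: 0.906 mmol/L × 294.1 g/mol × 3.68 L ÷ 1000 = 0.98 g
calcium chloride: dilute stock: 5.66 mM × 3680 mL ÷ 965 mM = 21.58 mL
potassium chloride: 96.2 mmol/L × 74.55 g/mol × 3.68 L ÷ 1000 = 26.39 g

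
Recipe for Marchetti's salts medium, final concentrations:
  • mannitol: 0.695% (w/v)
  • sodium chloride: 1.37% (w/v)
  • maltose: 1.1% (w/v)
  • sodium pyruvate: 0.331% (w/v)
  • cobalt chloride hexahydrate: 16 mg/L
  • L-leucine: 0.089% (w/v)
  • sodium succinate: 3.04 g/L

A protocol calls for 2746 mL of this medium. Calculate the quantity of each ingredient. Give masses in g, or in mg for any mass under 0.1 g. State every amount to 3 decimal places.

Target volume = 2746 mL = 2.746 L.
mannitol: 0.695% w/v = 6.95 g/L → 6.95 × 2.746 L = 19.085 g
sodium chloride: 1.37% w/v = 13.7 g/L → 13.7 × 2.746 L = 37.620 g
maltose: 1.1 g per 100 mL × 2746 mL ÷ 100 = 30.206 g
sodium pyruvate: 0.331 g per 100 mL × 2746 mL ÷ 100 = 9.089 g
cobalt chloride hexahydrate: 16 mg/L × 2.746 L = 43.936 mg
L-leucine: 0.089 g per 100 mL × 2746 mL ÷ 100 = 2.444 g
sodium succinate: 3.04 g/L × 2.746 L = 8.348 g

mannitol 19.085 g; sodium chloride 37.620 g; maltose 30.206 g; sodium pyruvate 9.089 g; cobalt chloride hexahydrate 43.936 mg; L-leucine 2.444 g; sodium succinate 8.348 g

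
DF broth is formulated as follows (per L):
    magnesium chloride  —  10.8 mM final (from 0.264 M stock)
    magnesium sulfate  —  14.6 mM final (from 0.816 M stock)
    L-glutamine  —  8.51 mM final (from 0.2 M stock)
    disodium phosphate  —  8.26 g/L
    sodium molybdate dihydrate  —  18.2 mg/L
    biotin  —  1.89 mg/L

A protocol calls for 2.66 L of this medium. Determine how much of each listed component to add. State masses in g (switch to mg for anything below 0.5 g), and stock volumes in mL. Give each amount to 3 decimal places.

magnesium chloride 108.818 mL; magnesium sulfate 47.593 mL; L-glutamine 113.183 mL; disodium phosphate 21.972 g; sodium molybdate dihydrate 48.412 mg; biotin 5.027 mg

Working volume: 2.66 L.
magnesium chloride: V = C2·V2/C1 = 10.8 mM × 2660 mL ÷ 264 mM = 108.818 mL
magnesium sulfate: dilute stock: 14.6 mM × 2660 mL ÷ 816 mM = 47.593 mL
L-glutamine: C1V1 = C2V2 → 8.51 mM × 2660 mL ÷ 200 mM = 113.183 mL
disodium phosphate: 8.26 g/L × 2.66 L = 21.972 g
sodium molybdate dihydrate: 18.2 mg/L × 2.66 L = 48.412 mg
biotin: 1.89 mg/L × 2.66 L = 5.027 mg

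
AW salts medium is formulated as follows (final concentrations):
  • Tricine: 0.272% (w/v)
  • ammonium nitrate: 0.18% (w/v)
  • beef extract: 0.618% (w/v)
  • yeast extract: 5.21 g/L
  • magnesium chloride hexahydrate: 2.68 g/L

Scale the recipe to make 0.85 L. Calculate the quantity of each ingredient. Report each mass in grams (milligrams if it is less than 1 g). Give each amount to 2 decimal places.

Working volume: 0.85 L.
Tricine: 0.272 g per 100 mL × 850 mL ÷ 100 = 2.31 g
ammonium nitrate: 0.18% w/v = 1.8 g/L → 1.8 × 0.85 L = 1.53 g
beef extract: 0.618 g per 100 mL × 850 mL ÷ 100 = 5.25 g
yeast extract: 5.21 g/L × 0.85 L = 4.43 g
magnesium chloride hexahydrate: 2.68 g/L × 0.85 L = 2.28 g

Tricine 2.31 g; ammonium nitrate 1.53 g; beef extract 5.25 g; yeast extract 4.43 g; magnesium chloride hexahydrate 2.28 g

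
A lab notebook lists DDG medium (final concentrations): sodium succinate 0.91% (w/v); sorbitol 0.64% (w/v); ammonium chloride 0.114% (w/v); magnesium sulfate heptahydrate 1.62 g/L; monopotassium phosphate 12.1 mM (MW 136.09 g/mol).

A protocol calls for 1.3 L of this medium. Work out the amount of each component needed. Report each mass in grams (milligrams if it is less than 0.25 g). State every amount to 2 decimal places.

Scale factor relative to 1 L: 1.3.
sodium succinate: 0.91 g per 100 mL × 1300 mL ÷ 100 = 11.83 g
sorbitol: 0.64% w/v = 6.4 g/L → 6.4 × 1.3 L = 8.32 g
ammonium chloride: 0.114% w/v = 1.14 g/L → 1.14 × 1.3 L = 1.48 g
magnesium sulfate heptahydrate: 1.62 g/L × 1.3 L = 2.11 g
monopotassium phosphate: 12.1 mmol/L × 136.09 g/mol × 1.3 L ÷ 1000 = 2.14 g

sodium succinate 11.83 g; sorbitol 8.32 g; ammonium chloride 1.48 g; magnesium sulfate heptahydrate 2.11 g; monopotassium phosphate 2.14 g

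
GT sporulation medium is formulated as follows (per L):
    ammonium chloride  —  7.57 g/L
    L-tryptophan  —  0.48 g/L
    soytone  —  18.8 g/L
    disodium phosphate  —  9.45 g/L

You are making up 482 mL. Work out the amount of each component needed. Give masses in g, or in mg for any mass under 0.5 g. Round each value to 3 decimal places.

Target volume = 482 mL = 0.482 L.
ammonium chloride: 7.57 g/L × 0.482 L = 3.649 g
L-tryptophan: 0.48 g/L × 0.482 L = 0.23136 g = 231.360 mg
soytone: 18.8 g/L × 0.482 L = 9.062 g
disodium phosphate: 9.45 g/L × 0.482 L = 4.555 g

ammonium chloride 3.649 g; L-tryptophan 231.360 mg; soytone 9.062 g; disodium phosphate 4.555 g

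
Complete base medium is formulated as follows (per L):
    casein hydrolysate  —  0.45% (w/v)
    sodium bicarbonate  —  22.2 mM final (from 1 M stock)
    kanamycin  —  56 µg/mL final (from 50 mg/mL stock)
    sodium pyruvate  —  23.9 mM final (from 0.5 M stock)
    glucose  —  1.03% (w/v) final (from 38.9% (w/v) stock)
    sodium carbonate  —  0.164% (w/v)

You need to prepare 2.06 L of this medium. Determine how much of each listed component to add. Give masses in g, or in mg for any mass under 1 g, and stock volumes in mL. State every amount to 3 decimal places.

casein hydrolysate 9.270 g; sodium bicarbonate 45.732 mL; kanamycin 2.307 mL; sodium pyruvate 98.468 mL; glucose 54.545 mL; sodium carbonate 3.378 g

Working volume: 2.06 L.
casein hydrolysate: 0.45% w/v = 4.5 g/L → 4.5 × 2.06 L = 9.270 g
sodium bicarbonate: dilute stock: 22.2 mM × 2060 mL ÷ 1000 mM = 45.732 mL
kanamycin: V = C2·V2/C1 = 56 µg/mL × 2060 mL ÷ 50000 µg/mL = 2.307 mL
sodium pyruvate: V = C2·V2/C1 = 23.9 mM × 2060 mL ÷ 500 mM = 98.468 mL
glucose: V = C2·V2/C1 = 1.03% ÷ 38.9% × 2060 mL = 54.545 mL
sodium carbonate: 0.164 g per 100 mL × 2060 mL ÷ 100 = 3.378 g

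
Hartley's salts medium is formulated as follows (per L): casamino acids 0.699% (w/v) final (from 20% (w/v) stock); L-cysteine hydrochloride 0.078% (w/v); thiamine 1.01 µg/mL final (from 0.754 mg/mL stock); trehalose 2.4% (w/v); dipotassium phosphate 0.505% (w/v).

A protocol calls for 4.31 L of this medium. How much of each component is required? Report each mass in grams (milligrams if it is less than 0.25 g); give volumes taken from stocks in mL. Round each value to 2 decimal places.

casamino acids 150.63 mL; L-cysteine hydrochloride 3.36 g; thiamine 5.77 mL; trehalose 103.44 g; dipotassium phosphate 21.77 g

Scale factor relative to 1 L: 4.31.
casamino acids: V = C2·V2/C1 = 0.699% ÷ 20% × 4310 mL = 150.63 mL
L-cysteine hydrochloride: 0.078% w/v = 0.78 g/L → 0.78 × 4.31 L = 3.36 g
thiamine: C1V1 = C2V2 → 1.01 µg/mL × 4310 mL ÷ 754 µg/mL = 5.77 mL
trehalose: 2.4% w/v = 24 g/L → 24 × 4.31 L = 103.44 g
dipotassium phosphate: 0.505% w/v = 5.05 g/L → 5.05 × 4.31 L = 21.77 g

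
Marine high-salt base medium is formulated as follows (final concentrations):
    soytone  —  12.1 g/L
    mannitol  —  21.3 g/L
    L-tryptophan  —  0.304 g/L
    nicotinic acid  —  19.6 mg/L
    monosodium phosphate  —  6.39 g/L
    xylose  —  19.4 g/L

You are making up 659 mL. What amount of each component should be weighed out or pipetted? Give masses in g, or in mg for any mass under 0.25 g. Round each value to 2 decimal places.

soytone 7.97 g; mannitol 14.04 g; L-tryptophan 200.34 mg; nicotinic acid 12.92 mg; monosodium phosphate 4.21 g; xylose 12.78 g

Target volume = 659 mL = 0.659 L.
soytone: 12.1 g/L × 0.659 L = 7.97 g
mannitol: 21.3 g/L × 0.659 L = 14.04 g
L-tryptophan: 0.304 g/L × 0.659 L = 0.200336 g = 200.34 mg
nicotinic acid: 19.6 mg/L × 0.659 L = 12.92 mg
monosodium phosphate: 6.39 g/L × 0.659 L = 4.21 g
xylose: 19.4 g/L × 0.659 L = 12.78 g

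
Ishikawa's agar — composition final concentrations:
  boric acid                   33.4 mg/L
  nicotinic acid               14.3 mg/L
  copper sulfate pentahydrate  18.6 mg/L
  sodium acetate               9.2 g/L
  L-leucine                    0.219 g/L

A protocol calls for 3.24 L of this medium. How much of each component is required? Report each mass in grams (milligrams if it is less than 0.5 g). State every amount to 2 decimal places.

boric acid 108.22 mg; nicotinic acid 46.33 mg; copper sulfate pentahydrate 60.26 mg; sodium acetate 29.81 g; L-leucine 0.71 g

Scale factor relative to 1 L: 3.24.
boric acid: 33.4 mg/L × 3.24 L = 108.22 mg
nicotinic acid: 14.3 mg/L × 3.24 L = 46.33 mg
copper sulfate pentahydrate: 18.6 mg/L × 3.24 L = 60.26 mg
sodium acetate: 9.2 g/L × 3.24 L = 29.81 g
L-leucine: 0.219 g/L × 3.24 L = 0.71 g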